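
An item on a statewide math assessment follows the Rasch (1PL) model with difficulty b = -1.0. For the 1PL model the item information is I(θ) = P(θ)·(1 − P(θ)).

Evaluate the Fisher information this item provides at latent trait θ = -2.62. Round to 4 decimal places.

0.1379

P = 1/(1+e^{1.6200}) = 0.1652
P(1−P) = 0.1652 × 0.8348 = 0.1379
I = P(1−P) = 0.13791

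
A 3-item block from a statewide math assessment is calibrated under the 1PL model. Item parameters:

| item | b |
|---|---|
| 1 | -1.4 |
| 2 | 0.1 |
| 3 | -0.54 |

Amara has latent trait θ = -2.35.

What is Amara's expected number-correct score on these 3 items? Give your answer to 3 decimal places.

0.499

P(θ) = 1 / (1 + exp(−(θ − b)))
P_1 = 1/(1+e^{0.9500}) = 0.2789
P_2 = 1/(1+e^{2.4500}) = 0.0794
P_3 = 1/(1+e^{1.8100}) = 0.1406
E[score] = 0.2789 + 0.0794 + 0.1406 = 0.4990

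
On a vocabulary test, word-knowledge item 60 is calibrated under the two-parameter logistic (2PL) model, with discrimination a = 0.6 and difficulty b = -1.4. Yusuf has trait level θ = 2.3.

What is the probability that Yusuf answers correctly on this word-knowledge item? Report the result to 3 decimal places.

P(θ) = 1 / (1 + exp(−a(θ − b)))
Exponent: 0.6 × (2.3 − (-1.4)) = 2.2200
1/(1 + e^{-2.2200}) = 0.9020

0.902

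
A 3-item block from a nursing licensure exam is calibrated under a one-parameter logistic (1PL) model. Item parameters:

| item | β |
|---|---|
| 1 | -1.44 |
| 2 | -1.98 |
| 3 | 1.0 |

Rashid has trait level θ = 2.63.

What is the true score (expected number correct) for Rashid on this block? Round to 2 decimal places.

2.81

P(θ) = 1 / (1 + exp(−(θ − β)))
P_1 = 1/(1+e^{-4.0700}) = 0.9832
P_2 = 1/(1+e^{-4.6100}) = 0.9901
P_3 = 1/(1+e^{-1.6300}) = 0.8362
E[score] = 0.9832 + 0.9901 + 0.8362 = 2.8095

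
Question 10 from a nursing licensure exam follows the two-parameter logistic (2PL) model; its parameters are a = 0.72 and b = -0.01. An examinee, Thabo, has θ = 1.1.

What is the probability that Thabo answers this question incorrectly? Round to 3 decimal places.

P(θ) = 1 / (1 + exp(−a(θ − b)))
Exponent: 0.72 × (1.1 − (-0.01)) = 0.7992
1/(1 + e^{-0.7992}) = 0.6898
P(incorrect) = 1 − 0.6898 = 0.3102

0.310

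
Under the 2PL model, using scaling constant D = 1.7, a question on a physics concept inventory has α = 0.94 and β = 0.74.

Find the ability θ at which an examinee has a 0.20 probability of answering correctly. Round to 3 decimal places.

P(θ) = 1 / (1 + exp(−D·α(θ − β)))
logit = ln(0.2000/0.8000) = -1.3863
θ = β + logit/(1.7·α) = 0.74 + (-1.3863)/1.5980 = -0.1275

-0.128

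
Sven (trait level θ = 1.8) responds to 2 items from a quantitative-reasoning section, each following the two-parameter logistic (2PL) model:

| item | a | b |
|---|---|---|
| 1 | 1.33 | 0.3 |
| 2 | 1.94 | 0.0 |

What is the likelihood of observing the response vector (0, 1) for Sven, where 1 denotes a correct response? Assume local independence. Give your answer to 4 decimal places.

0.1162

P(θ) = 1 / (1 + exp(−a(θ − b)))
P_1 = 1/(1+e^{-1.9950}) = 0.8803
P_2 = 1/(1+e^{-3.4920}) = 0.9705
L = (1−P_1) × P_2 = 0.1197 × 0.9705 = 0.11619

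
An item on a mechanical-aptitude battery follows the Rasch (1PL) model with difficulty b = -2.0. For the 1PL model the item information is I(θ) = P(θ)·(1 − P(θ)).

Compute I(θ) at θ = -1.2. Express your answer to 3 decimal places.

P = 1/(1+e^{-0.8000}) = 0.6900
P(1−P) = 0.6900 × 0.3100 = 0.2139
I = P(1−P) = 0.21391

0.214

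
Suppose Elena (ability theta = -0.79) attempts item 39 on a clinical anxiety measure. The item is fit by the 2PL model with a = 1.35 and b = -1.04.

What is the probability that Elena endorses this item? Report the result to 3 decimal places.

0.584

P(theta) = 1 / (1 + exp(−a(theta − b)))
Exponent: 1.35 × (-0.79 − (-1.04)) = 0.3375
1/(1 + e^{-0.3375}) = 0.5836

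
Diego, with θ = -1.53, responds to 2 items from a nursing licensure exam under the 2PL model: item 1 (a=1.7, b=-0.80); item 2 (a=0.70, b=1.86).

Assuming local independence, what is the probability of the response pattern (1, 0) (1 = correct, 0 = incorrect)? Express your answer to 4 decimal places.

0.2051

P(θ) = 1 / (1 + exp(−a(θ − b)))
P_1 = 1/(1+e^{1.2410}) = 0.2243
P_2 = 1/(1+e^{2.3730}) = 0.0853
L = P_1 × (1−P_2) = 0.2243 × 0.9147 = 0.20514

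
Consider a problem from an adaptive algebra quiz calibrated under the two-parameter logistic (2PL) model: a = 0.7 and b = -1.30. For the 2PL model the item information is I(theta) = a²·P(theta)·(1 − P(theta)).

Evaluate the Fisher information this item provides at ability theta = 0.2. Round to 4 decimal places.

P = 1/(1+e^{-1.0500}) = 0.7408
P(1−P) = 0.7408 × 0.2592 = 0.1920
I = a² × P(1−P) = 0.7² × 0.1920 = 0.09409

0.0941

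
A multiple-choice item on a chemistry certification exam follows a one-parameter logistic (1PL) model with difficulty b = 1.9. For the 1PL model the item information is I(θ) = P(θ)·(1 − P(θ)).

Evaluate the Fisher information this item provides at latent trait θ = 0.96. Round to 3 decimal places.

P = 1/(1+e^{0.9400}) = 0.2809
P(1−P) = 0.2809 × 0.7191 = 0.2020
I = P(1−P) = 0.20200

0.202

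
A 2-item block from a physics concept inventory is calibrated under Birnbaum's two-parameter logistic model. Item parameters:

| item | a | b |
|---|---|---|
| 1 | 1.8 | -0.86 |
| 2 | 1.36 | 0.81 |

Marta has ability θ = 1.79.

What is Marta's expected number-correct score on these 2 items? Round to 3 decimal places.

1.783

P(θ) = 1 / (1 + exp(−a(θ − b)))
P_1 = 1/(1+e^{-4.7700}) = 0.9916
P_2 = 1/(1+e^{-1.3328}) = 0.7913
E[score] = 0.9916 + 0.7913 = 1.7829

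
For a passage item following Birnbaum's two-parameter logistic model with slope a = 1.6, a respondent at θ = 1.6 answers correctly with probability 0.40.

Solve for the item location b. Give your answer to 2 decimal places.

1.85

P(θ) = 1 / (1 + exp(−a(θ − b)))
logit(0.40) = ln(0.40/0.60) = -0.4055
b = θ − logit/(a) = 1.6 − (-0.4055)/1.6000 = 1.8534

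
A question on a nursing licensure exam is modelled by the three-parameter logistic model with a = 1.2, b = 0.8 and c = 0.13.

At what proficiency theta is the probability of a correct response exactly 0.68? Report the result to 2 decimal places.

P(theta) = c + (1 − c) · 1 / (1 + exp(−a(theta − b)))
Remove guessing floor: (0.68 − 0.13)/(1 − 0.13) = 0.6322
logit = ln(0.6322/0.3678) = 0.5416
theta = b + logit/(a) = 0.8 + 0.5416/1.2000 = 1.2513

1.25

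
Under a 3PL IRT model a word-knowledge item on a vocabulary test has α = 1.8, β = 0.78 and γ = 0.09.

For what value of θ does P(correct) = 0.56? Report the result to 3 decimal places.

0.817

P(θ) = γ + (1 − γ) · 1 / (1 + exp(−α(θ − β)))
Remove guessing floor: (0.56 − 0.09)/(1 − 0.09) = 0.5165
logit = ln(0.5165/0.4835) = 0.0660
θ = β + logit/(α) = 0.78 + 0.0660/1.8000 = 0.8166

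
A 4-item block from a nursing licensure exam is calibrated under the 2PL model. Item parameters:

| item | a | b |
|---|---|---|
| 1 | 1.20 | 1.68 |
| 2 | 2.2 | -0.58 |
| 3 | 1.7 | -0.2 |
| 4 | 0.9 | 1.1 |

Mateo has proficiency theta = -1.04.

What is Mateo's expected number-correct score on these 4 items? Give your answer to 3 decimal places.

0.624

P(theta) = 1 / (1 + exp(−a(theta − b)))
P_1 = 1/(1+e^{3.2640}) = 0.0368
P_2 = 1/(1+e^{1.0120}) = 0.2666
P_3 = 1/(1+e^{1.4280}) = 0.1934
P_4 = 1/(1+e^{1.9260}) = 0.1272
E[score] = 0.0368 + 0.2666 + 0.1934 + 0.1272 = 0.6240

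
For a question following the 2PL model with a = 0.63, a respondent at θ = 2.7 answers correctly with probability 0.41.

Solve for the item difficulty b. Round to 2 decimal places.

3.28

P(θ) = 1 / (1 + exp(−a(θ − b)))
logit(0.41) = ln(0.41/0.59) = -0.3640
b = θ − logit/(a) = 2.7 − (-0.3640)/0.6300 = 3.2777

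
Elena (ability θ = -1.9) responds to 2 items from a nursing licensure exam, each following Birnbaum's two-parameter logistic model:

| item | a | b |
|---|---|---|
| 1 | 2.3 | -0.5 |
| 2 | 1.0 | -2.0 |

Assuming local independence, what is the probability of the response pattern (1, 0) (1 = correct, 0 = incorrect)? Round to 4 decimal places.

0.0183

P(θ) = 1 / (1 + exp(−a(θ − b)))
P_1 = 1/(1+e^{3.2200}) = 0.0384
P_2 = 1/(1+e^{-0.1000}) = 0.5250
L = P_1 × (1−P_2) = 0.0384 × 0.4750 = 0.01825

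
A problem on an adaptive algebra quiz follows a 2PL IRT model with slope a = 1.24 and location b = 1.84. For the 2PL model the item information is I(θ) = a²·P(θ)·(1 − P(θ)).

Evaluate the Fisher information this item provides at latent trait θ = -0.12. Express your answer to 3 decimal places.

0.114

P = 1/(1+e^{2.4304}) = 0.0809
P(1−P) = 0.0809 × 0.9191 = 0.0743
I = a² × P(1−P) = 1.24² × 0.0743 = 0.11431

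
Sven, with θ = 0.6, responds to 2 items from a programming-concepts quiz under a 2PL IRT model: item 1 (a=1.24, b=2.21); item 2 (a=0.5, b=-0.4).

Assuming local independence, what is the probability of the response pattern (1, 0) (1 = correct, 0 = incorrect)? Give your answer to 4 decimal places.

0.0451

P(θ) = 1 / (1 + exp(−a(θ − b)))
P_1 = 1/(1+e^{1.9964}) = 0.1196
P_2 = 1/(1+e^{-0.5000}) = 0.6225
L = P_1 × (1−P_2) = 0.1196 × 0.3775 = 0.04515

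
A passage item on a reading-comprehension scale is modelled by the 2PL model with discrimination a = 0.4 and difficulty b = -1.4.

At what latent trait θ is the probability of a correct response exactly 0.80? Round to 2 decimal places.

P(θ) = 1 / (1 + exp(−a(θ − b)))
logit = ln(0.8000/0.2000) = 1.3863
θ = b + logit/(a) = -1.4 + 1.3863/0.4000 = 2.0657

2.07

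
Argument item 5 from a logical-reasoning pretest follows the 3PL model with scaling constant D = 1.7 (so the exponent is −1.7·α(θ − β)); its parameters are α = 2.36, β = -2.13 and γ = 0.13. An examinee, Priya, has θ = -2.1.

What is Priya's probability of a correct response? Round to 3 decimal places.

P(θ) = γ + (1 − γ) · 1 / (1 + exp(−D·α(θ − β)))
Exponent: 1.7 × 2.36 × (-2.1 − (-2.13)) = 0.1204
1/(1 + e^{-0.1204}) = 0.5301
P = 0.13 + 0.87 × 0.5301 = 0.5911

0.591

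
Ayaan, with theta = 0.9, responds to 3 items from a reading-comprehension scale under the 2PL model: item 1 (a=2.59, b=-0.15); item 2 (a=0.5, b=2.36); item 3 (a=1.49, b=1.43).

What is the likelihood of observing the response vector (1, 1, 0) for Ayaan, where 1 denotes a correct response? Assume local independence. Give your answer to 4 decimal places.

P(theta) = 1 / (1 + exp(−a(theta − b)))
P_1 = 1/(1+e^{-2.7195}) = 0.9382
P_2 = 1/(1+e^{0.7300}) = 0.3252
P_3 = 1/(1+e^{0.7897}) = 0.3122
L = P_1 × P_2 × (1−P_3) = 0.9382 × 0.3252 × 0.6878 = 0.20983

0.2098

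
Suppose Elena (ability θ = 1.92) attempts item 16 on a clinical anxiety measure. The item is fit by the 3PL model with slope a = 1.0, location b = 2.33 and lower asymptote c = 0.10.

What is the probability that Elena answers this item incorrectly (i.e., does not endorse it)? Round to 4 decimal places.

P(θ) = c + (1 − c) · 1 / (1 + exp(−a(θ − b)))
Exponent: 1.0 × (1.92 − 2.33) = -0.4100
1/(1 + e^{0.4100}) = 0.3989
P = 0.10 + 0.90 × 0.3989 = 0.4590
P(incorrect) = 1 − 0.4590 = 0.5410

0.5410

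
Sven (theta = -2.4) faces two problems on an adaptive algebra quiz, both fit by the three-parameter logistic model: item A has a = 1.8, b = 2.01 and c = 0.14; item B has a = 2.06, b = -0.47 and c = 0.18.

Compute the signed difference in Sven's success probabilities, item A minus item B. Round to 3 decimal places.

P(theta) = c + (1 − c) · 1 / (1 + exp(−a(theta − b)))
P_A = 0.1403
P_B = 0.1951
P_A − P_B = -0.0548

-0.055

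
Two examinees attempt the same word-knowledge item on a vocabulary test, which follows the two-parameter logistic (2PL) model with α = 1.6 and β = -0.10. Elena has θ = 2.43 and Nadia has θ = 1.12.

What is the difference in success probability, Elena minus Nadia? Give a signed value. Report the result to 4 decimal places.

P(θ) = 1 / (1 + exp(−α(θ − β)))
P(Elena) = 0.9828  [exponent 4.0480]
P(Nadia) = 0.8757  [exponent 1.9520]
Difference = 0.9828 − 0.8757 = 0.1072

0.1072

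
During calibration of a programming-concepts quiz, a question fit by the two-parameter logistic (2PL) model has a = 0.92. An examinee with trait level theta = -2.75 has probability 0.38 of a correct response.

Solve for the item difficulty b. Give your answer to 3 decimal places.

P(theta) = 1 / (1 + exp(−a(theta − b)))
logit(0.38) = ln(0.38/0.62) = -0.4895
b = theta − logit/(a) = -2.75 − (-0.4895)/0.9200 = -2.2179

-2.218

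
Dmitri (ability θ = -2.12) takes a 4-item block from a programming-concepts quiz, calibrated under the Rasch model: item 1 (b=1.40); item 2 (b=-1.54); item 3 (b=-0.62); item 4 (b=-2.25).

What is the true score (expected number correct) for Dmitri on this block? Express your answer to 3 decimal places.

1.103

P(θ) = 1 / (1 + exp(−(θ − b)))
P_1 = 1/(1+e^{3.5200}) = 0.0287
P_2 = 1/(1+e^{0.5800}) = 0.3589
P_3 = 1/(1+e^{1.5000}) = 0.1824
P_4 = 1/(1+e^{-0.1300}) = 0.5325
E[score] = 0.0287 + 0.3589 + 0.1824 + 0.5325 = 1.1026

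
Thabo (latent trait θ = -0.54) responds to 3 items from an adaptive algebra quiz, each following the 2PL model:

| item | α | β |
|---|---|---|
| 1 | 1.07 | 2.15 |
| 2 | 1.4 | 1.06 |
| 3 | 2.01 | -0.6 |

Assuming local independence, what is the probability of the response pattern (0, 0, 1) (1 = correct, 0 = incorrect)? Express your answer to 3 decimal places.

P(θ) = 1 / (1 + exp(−α(θ − β)))
P_1 = 1/(1+e^{2.8783}) = 0.0532
P_2 = 1/(1+e^{2.2400}) = 0.0962
P_3 = 1/(1+e^{-0.1206}) = 0.5301
L = (1−P_1) × (1−P_2) × P_3 = 0.9468 × 0.9038 × 0.5301 = 0.45360

0.454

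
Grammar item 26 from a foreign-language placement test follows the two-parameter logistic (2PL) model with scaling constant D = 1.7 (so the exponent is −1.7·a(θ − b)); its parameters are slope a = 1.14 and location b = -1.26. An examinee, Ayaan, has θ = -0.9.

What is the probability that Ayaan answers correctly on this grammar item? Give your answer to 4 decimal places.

0.6677

P(θ) = 1 / (1 + exp(−D·a(θ − b)))
Exponent: 1.7 × 1.14 × (-0.9 − (-1.26)) = 0.6977
1/(1 + e^{-0.6977}) = 0.6677
P = 0.6677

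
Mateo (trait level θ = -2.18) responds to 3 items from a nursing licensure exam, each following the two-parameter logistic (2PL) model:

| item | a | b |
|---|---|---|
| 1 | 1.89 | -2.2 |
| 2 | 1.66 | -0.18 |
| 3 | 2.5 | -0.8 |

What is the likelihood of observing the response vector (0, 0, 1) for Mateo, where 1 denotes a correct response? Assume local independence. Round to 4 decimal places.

0.0146

P(θ) = 1 / (1 + exp(−a(θ − b)))
P_1 = 1/(1+e^{-0.0378}) = 0.5094
P_2 = 1/(1+e^{3.3200}) = 0.0349
P_3 = 1/(1+e^{3.4500}) = 0.0308
L = (1−P_1) × (1−P_2) × P_3 = 0.4906 × 0.9651 × 0.0308 = 0.01457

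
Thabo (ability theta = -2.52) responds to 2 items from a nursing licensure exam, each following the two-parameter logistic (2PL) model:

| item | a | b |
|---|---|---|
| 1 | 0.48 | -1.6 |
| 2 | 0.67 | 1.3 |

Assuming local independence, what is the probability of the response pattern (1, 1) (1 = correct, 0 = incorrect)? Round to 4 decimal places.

0.0281

P(theta) = 1 / (1 + exp(−a(theta − b)))
P_1 = 1/(1+e^{0.4416}) = 0.3914
P_2 = 1/(1+e^{2.5594}) = 0.0718
L = P_1 × P_2 = 0.3914 × 0.0718 = 0.02810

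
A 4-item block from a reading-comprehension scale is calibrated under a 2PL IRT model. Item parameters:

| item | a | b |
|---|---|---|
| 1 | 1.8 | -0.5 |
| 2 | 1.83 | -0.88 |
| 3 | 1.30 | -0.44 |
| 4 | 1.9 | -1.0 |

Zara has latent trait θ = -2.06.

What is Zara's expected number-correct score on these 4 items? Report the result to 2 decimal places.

P(θ) = 1 / (1 + exp(−a(θ − b)))
P_1 = 1/(1+e^{2.8080}) = 0.0569
P_2 = 1/(1+e^{2.1594}) = 0.1035
P_3 = 1/(1+e^{2.1060}) = 0.1085
P_4 = 1/(1+e^{2.0140}) = 0.1177
E[score] = 0.0569 + 0.1035 + 0.1085 + 0.1177 = 0.3866

0.39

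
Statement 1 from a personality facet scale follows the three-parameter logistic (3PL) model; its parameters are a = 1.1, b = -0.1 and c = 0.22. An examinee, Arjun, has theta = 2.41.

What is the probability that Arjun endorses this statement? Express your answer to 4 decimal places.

P(theta) = c + (1 − c) · 1 / (1 + exp(−a(theta − b)))
Exponent: 1.1 × (2.41 − (-0.1)) = 2.7610
1/(1 + e^{-2.7610}) = 0.9405
P = 0.22 + 0.78 × 0.9405 = 0.9536

0.9536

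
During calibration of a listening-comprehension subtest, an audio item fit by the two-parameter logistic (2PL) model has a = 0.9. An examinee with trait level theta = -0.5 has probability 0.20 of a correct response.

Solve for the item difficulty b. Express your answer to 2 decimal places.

1.04

P(theta) = 1 / (1 + exp(−a(theta − b)))
logit(0.20) = ln(0.20/0.80) = -1.3863
b = theta − logit/(a) = -0.5 − (-1.3863)/0.9000 = 1.0403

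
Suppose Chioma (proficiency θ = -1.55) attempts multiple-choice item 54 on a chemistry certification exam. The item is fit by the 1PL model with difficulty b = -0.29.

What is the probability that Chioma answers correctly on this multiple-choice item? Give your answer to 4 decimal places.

P(θ) = 1 / (1 + exp(−(θ − b)))
Exponent: (-1.55 − (-0.29)) = -1.2600
1/(1 + e^{1.2600}) = 0.2210
P = 0.2210

0.2210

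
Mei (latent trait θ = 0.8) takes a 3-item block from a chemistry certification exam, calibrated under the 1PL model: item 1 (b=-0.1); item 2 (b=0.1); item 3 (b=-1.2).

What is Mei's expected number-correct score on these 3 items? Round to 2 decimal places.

2.26

P(θ) = 1 / (1 + exp(−(θ − b)))
P_1 = 1/(1+e^{-0.9000}) = 0.7109
P_2 = 1/(1+e^{-0.7000}) = 0.6682
P_3 = 1/(1+e^{-2.0000}) = 0.8808
E[score] = 0.7109 + 0.6682 + 0.8808 = 2.2599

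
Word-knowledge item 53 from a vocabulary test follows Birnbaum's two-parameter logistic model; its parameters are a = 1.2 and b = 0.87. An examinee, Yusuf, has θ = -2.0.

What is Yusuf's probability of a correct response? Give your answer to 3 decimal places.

P(θ) = 1 / (1 + exp(−a(θ − b)))
Exponent: 1.2 × (-2.0 − 0.87) = -3.4440
1/(1 + e^{3.4440}) = 0.0309

0.031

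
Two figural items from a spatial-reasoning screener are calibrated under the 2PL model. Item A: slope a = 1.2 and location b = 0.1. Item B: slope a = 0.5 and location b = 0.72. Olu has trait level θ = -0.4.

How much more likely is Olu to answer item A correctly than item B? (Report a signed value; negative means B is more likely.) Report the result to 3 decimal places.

P(θ) = 1 / (1 + exp(−a(θ − b)))
P_A = 0.3543
P_B = 0.3635
P_A − P_B = -0.0092

-0.009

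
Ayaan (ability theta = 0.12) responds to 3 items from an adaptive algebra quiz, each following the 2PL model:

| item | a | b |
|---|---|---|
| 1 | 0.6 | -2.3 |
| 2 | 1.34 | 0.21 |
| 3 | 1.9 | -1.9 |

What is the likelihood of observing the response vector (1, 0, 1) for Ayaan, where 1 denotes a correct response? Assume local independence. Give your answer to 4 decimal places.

P(theta) = 1 / (1 + exp(−a(theta − b)))
P_1 = 1/(1+e^{-1.4520}) = 0.8103
P_2 = 1/(1+e^{0.1206}) = 0.4699
P_3 = 1/(1+e^{-3.8380}) = 0.9789
L = P_1 × (1−P_2) × P_3 = 0.8103 × 0.5301 × 0.9789 = 0.42050

0.4205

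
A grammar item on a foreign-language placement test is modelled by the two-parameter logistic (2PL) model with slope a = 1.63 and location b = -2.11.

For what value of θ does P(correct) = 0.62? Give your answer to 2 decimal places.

P(θ) = 1 / (1 + exp(−a(θ − b)))
logit = ln(0.6200/0.3800) = 0.4895
θ = b + logit/(a) = -2.11 + 0.4895/1.6300 = -1.8097

-1.81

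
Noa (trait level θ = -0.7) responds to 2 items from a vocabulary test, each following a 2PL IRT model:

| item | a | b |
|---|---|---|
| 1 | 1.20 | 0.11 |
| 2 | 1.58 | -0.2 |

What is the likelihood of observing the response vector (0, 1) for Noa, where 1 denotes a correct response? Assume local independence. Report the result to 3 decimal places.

0.226

P(θ) = 1 / (1 + exp(−a(θ − b)))
P_1 = 1/(1+e^{0.9720}) = 0.2745
P_2 = 1/(1+e^{0.7900}) = 0.3122
L = (1−P_1) × P_2 = 0.7255 × 0.3122 = 0.22648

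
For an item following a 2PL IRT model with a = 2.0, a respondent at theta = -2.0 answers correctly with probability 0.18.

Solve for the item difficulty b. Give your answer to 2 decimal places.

-1.24

P(theta) = 1 / (1 + exp(−a(theta − b)))
logit(0.18) = ln(0.18/0.82) = -1.5163
b = theta − logit/(a) = -2.0 − (-1.5163)/2.0000 = -1.2418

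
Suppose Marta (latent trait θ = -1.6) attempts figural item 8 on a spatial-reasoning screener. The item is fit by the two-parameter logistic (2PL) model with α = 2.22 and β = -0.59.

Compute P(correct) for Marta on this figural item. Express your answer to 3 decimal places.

P(θ) = 1 / (1 + exp(−α(θ − β)))
Exponent: 2.22 × (-1.6 − (-0.59)) = -2.2422
1/(1 + e^{2.2422}) = 0.0960

0.096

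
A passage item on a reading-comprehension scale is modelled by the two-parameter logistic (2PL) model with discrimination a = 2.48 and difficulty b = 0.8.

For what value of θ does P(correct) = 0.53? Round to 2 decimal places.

P(θ) = 1 / (1 + exp(−a(θ − b)))
logit = ln(0.5300/0.4700) = 0.1201
θ = b + logit/(a) = 0.8 + 0.1201/2.4800 = 0.8484

0.85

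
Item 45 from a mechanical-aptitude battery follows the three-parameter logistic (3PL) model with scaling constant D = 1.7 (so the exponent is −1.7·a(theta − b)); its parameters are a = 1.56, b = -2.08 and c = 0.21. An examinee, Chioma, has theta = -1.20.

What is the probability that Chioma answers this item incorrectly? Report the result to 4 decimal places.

0.0698

P(theta) = c + (1 − c) · 1 / (1 + exp(−D·a(theta − b)))
Exponent: 1.7 × 1.56 × (-1.20 − (-2.08)) = 2.3338
1/(1 + e^{-2.3338}) = 0.9116
P = 0.21 + 0.79 × 0.9116 = 0.9302
P(incorrect) = 1 − 0.9302 = 0.0698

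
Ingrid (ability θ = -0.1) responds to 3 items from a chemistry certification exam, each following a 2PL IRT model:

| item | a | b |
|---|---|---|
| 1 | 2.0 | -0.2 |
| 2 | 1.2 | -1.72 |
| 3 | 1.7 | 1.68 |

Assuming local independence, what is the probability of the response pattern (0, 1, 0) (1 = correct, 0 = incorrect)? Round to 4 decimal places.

P(θ) = 1 / (1 + exp(−a(θ − b)))
P_1 = 1/(1+e^{-0.2000}) = 0.5498
P_2 = 1/(1+e^{-1.9440}) = 0.8748
P_3 = 1/(1+e^{3.0260}) = 0.0463
L = (1−P_1) × P_2 × (1−P_3) = 0.4502 × 0.8748 × 0.9537 = 0.37558

0.3756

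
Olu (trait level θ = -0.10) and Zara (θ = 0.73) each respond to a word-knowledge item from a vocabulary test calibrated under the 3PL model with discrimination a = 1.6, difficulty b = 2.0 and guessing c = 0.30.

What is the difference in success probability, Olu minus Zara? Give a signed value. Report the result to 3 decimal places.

P(θ) = c + (1 − c) · 1 / (1 + exp(−a(θ − b)))
P(Olu) = 0.3235  [exponent -3.3600]
P(Zara) = 0.3811  [exponent -2.0320]
Difference = 0.3235 − 0.3811 = -0.0576

-0.058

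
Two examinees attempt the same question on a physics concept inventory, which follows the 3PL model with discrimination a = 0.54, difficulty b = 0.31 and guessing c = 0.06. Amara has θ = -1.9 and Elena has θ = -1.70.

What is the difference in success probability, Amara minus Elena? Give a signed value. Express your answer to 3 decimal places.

P(θ) = c + (1 − c) · 1 / (1 + exp(−a(θ − b)))
P(Amara) = 0.2787  [exponent -1.1934]
P(Elena) = 0.2973  [exponent -1.0854]
Difference = 0.2787 − 0.2973 = -0.0186

-0.019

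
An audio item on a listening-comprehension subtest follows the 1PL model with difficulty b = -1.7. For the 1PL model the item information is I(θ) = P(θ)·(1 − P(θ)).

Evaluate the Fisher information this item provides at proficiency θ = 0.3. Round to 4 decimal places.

P = 1/(1+e^{-2.0000}) = 0.8808
P(1−P) = 0.8808 × 0.1192 = 0.1050
I = P(1−P) = 0.10499

0.1050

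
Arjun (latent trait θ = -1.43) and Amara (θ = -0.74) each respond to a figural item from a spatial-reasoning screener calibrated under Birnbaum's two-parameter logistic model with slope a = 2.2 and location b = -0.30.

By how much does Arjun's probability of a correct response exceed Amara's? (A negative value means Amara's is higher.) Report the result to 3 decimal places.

-0.198

P(θ) = 1 / (1 + exp(−a(θ − b)))
P(Arjun) = 0.0768  [exponent -2.4860]
P(Amara) = 0.2753  [exponent -0.9680]
Difference = 0.0768 − 0.2753 = -0.1984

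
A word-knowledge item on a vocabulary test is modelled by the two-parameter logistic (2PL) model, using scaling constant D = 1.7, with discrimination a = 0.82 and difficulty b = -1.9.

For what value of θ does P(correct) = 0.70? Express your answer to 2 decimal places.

-1.29

P(θ) = 1 / (1 + exp(−D·a(θ − b)))
logit = ln(0.7000/0.3000) = 0.8473
θ = b + logit/(1.7·a) = -1.9 + 0.8473/1.3940 = -1.2922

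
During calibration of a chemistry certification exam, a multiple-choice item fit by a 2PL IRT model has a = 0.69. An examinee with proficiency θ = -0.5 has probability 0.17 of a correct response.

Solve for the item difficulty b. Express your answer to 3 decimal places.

1.798

P(θ) = 1 / (1 + exp(−a(θ − b)))
logit(0.17) = ln(0.17/0.83) = -1.5856
b = θ − logit/(a) = -0.5 − (-1.5856)/0.6900 = 1.7980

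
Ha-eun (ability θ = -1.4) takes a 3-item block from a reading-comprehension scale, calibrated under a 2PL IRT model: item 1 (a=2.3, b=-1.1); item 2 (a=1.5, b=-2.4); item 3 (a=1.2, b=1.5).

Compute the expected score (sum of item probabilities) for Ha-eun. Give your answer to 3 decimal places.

P(θ) = 1 / (1 + exp(−a(θ − b)))
P_1 = 1/(1+e^{0.6900}) = 0.3340
P_2 = 1/(1+e^{-1.5000}) = 0.8176
P_3 = 1/(1+e^{3.4800}) = 0.0299
E[score] = 0.3340 + 0.8176 + 0.0299 = 1.1815

1.181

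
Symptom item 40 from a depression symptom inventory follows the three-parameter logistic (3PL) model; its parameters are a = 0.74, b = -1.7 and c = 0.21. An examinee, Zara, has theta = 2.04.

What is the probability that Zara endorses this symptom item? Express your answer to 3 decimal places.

P(theta) = c + (1 − c) · 1 / (1 + exp(−a(theta − b)))
Exponent: 0.74 × (2.04 − (-1.7)) = 2.7676
1/(1 + e^{-2.7676}) = 0.9409
P = 0.21 + 0.79 × 0.9409 = 0.9533

0.953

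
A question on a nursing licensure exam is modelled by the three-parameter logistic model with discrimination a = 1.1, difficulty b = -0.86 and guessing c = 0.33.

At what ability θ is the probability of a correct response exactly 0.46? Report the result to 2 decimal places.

-2.15

P(θ) = c + (1 − c) · 1 / (1 + exp(−a(θ − b)))
Remove guessing floor: (0.46 − 0.33)/(1 − 0.33) = 0.1940
logit = ln(0.1940/0.8060) = -1.4240
θ = b + logit/(a) = -0.86 + (-1.4240)/1.1000 = -2.1546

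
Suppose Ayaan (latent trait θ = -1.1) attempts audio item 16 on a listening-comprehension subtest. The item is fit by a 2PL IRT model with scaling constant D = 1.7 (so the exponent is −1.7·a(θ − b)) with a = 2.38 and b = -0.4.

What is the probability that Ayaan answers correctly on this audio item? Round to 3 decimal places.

P(θ) = 1 / (1 + exp(−D·a(θ − b)))
Exponent: 1.7 × 2.38 × (-1.1 − (-0.4)) = -2.8322
1/(1 + e^{2.8322}) = 0.0556
P = 0.0556

0.056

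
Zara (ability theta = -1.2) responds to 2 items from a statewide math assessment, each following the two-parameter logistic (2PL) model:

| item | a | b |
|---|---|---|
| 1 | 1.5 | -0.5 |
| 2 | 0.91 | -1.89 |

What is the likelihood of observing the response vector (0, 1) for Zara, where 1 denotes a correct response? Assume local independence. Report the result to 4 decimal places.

P(theta) = 1 / (1 + exp(−a(theta − b)))
P_1 = 1/(1+e^{1.0500}) = 0.2592
P_2 = 1/(1+e^{-0.6279}) = 0.6520
L = (1−P_1) × P_2 = 0.7408 × 0.6520 = 0.48299

0.4830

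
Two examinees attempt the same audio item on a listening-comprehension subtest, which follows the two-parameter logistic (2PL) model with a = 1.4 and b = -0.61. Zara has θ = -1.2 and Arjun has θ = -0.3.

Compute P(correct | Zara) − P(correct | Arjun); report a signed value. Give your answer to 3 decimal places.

-0.302

P(θ) = 1 / (1 + exp(−a(θ − b)))
P(Zara) = 0.3045  [exponent -0.8260]
P(Arjun) = 0.6068  [exponent 0.4340]
Difference = 0.3045 − 0.6068 = -0.3023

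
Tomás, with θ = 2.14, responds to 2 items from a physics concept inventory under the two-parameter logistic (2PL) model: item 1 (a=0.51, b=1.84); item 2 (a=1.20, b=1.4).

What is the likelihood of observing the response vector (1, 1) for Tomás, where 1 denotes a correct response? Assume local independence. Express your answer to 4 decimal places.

P(θ) = 1 / (1 + exp(−a(θ − b)))
P_1 = 1/(1+e^{-0.1530}) = 0.5382
P_2 = 1/(1+e^{-0.8880}) = 0.7085
L = P_1 × P_2 = 0.5382 × 0.7085 = 0.38129

0.3813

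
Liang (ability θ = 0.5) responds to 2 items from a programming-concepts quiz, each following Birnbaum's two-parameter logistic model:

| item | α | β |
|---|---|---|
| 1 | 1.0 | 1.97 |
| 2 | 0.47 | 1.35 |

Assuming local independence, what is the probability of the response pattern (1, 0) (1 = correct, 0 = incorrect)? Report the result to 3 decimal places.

P(θ) = 1 / (1 + exp(−α(θ − β)))
P_1 = 1/(1+e^{1.4700}) = 0.1869
P_2 = 1/(1+e^{0.3995}) = 0.4014
L = P_1 × (1−P_2) = 0.1869 × 0.5986 = 0.11190

0.112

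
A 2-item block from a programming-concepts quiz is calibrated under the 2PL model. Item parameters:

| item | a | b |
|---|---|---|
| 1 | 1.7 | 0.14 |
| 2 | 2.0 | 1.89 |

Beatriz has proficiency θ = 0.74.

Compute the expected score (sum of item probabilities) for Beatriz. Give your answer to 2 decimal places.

0.83

P(θ) = 1 / (1 + exp(−a(θ − b)))
P_1 = 1/(1+e^{-1.0200}) = 0.7350
P_2 = 1/(1+e^{2.3000}) = 0.0911
E[score] = 0.7350 + 0.0911 = 0.8261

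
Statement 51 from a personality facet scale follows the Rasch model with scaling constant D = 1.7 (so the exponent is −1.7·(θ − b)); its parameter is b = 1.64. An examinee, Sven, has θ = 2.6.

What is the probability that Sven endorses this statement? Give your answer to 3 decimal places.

0.836

P(θ) = 1 / (1 + exp(−D·(θ − b)))
Exponent: 1.7 × (2.6 − 1.64) = 1.6320
1/(1 + e^{-1.6320}) = 0.8364
P = 0.8364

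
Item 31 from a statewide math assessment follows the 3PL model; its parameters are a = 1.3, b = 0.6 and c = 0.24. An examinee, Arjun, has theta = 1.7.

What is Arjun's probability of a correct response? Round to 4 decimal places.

0.8532

P(theta) = c + (1 − c) · 1 / (1 + exp(−a(theta − b)))
Exponent: 1.3 × (1.7 − 0.6) = 1.4300
1/(1 + e^{-1.4300}) = 0.8069
P = 0.24 + 0.76 × 0.8069 = 0.8532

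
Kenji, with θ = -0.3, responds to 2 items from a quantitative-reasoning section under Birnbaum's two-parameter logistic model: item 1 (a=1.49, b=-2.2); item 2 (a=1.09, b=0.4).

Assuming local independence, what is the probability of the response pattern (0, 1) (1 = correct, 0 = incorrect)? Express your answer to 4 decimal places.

0.0177

P(θ) = 1 / (1 + exp(−a(θ − b)))
P_1 = 1/(1+e^{-2.8310}) = 0.9443
P_2 = 1/(1+e^{0.7630}) = 0.3180
L = (1−P_1) × P_2 = 0.0557 × 0.3180 = 0.01770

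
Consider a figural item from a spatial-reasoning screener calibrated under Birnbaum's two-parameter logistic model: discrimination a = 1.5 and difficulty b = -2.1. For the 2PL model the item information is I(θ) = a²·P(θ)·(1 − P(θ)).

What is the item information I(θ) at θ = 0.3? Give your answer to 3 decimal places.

P = 1/(1+e^{-3.6000}) = 0.9734
P(1−P) = 0.9734 × 0.0266 = 0.0259
I = a² × P(1−P) = 1.5² × 0.0259 = 0.05825

0.058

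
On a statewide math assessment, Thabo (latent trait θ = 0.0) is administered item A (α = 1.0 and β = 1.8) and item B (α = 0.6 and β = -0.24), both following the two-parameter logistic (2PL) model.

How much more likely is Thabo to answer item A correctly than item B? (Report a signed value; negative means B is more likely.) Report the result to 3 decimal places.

-0.394

P(θ) = 1 / (1 + exp(−α(θ − β)))
P_A = 0.1419
P_B = 0.5359
P_A − P_B = -0.3941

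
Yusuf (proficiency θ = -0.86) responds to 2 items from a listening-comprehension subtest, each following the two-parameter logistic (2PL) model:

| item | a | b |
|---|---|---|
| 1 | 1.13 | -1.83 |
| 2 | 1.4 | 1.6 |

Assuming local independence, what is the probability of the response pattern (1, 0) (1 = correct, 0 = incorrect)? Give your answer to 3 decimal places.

0.726

P(θ) = 1 / (1 + exp(−a(θ − b)))
P_1 = 1/(1+e^{-1.0961}) = 0.7495
P_2 = 1/(1+e^{3.4440}) = 0.0309
L = P_1 × (1−P_2) = 0.7495 × 0.9691 = 0.72633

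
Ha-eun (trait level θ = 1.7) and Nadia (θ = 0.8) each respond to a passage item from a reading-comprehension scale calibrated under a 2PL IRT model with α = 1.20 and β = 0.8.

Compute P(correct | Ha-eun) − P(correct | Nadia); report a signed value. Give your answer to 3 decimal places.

P(θ) = 1 / (1 + exp(−α(θ − β)))
P(Ha-eun) = 0.7465  [exponent 1.0800]
P(Nadia) = 0.5000  [exponent 0.0000]
Difference = 0.7465 − 0.5000 = 0.2465

0.246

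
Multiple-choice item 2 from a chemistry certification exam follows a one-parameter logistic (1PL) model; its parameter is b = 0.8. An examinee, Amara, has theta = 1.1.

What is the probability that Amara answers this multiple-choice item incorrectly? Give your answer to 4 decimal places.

P(theta) = 1 / (1 + exp(−(theta − b)))
Exponent: (1.1 − 0.8) = 0.3000
1/(1 + e^{-0.3000}) = 0.5744
P = 0.5744
P(incorrect) = 1 − 0.5744 = 0.4256

0.4256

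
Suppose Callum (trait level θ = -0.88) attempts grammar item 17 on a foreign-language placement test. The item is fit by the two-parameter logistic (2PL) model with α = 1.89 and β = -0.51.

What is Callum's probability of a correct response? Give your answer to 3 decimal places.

P(θ) = 1 / (1 + exp(−α(θ − β)))
Exponent: 1.89 × (-0.88 − (-0.51)) = -0.6993
1/(1 + e^{0.6993}) = 0.3320

0.332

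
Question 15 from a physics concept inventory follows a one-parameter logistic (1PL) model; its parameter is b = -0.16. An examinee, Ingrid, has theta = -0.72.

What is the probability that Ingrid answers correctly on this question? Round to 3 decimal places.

0.364

P(theta) = 1 / (1 + exp(−(theta − b)))
Exponent: (-0.72 − (-0.16)) = -0.5600
1/(1 + e^{0.5600}) = 0.3635
P = 0.3635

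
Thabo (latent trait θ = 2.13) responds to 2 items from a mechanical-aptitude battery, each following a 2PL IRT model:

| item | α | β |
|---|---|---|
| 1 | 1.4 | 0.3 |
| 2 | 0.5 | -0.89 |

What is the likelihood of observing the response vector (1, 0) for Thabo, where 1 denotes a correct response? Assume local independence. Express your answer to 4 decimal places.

P(θ) = 1 / (1 + exp(−α(θ − β)))
P_1 = 1/(1+e^{-2.5620}) = 0.9284
P_2 = 1/(1+e^{-1.5100}) = 0.8191
L = P_1 × (1−P_2) = 0.9284 × 0.1809 = 0.16798

0.1680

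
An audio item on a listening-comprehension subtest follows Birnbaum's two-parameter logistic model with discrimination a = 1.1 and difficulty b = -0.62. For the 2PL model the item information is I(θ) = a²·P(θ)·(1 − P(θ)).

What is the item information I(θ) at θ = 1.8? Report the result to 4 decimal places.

0.0738

P = 1/(1+e^{-2.6620}) = 0.9347
P(1−P) = 0.9347 × 0.0653 = 0.0610
I = a² × P(1−P) = 1.1² × 0.0610 = 0.07380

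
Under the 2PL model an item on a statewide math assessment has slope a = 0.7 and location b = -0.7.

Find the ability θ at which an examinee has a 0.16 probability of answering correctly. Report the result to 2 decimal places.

P(θ) = 1 / (1 + exp(−a(θ − b)))
logit = ln(0.1600/0.8400) = -1.6582
θ = b + logit/(a) = -0.7 + (-1.6582)/0.7000 = -3.0689

-3.07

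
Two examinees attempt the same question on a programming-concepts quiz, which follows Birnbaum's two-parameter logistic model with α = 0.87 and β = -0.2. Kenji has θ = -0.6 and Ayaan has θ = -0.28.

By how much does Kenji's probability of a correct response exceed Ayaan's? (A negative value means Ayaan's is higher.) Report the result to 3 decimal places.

-0.069

P(θ) = 1 / (1 + exp(−α(θ − β)))
P(Kenji) = 0.4139  [exponent -0.3480]
P(Ayaan) = 0.4826  [exponent -0.0696]
Difference = 0.4139 − 0.4826 = -0.0687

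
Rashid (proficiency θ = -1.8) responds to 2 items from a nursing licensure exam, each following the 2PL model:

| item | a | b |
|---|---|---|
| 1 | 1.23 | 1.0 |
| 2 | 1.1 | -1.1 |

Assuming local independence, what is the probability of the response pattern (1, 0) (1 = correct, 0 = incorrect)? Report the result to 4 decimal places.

P(θ) = 1 / (1 + exp(−a(θ − b)))
P_1 = 1/(1+e^{3.4440}) = 0.0309
P_2 = 1/(1+e^{0.7700}) = 0.3165
L = P_1 × (1−P_2) = 0.0309 × 0.6835 = 0.02115

0.0212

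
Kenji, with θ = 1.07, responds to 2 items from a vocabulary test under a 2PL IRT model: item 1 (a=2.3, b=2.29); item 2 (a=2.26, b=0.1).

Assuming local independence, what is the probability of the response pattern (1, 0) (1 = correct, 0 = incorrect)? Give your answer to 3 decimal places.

0.006

P(θ) = 1 / (1 + exp(−a(θ − b)))
P_1 = 1/(1+e^{2.8060}) = 0.0570
P_2 = 1/(1+e^{-2.1922}) = 0.8995
L = P_1 × (1−P_2) = 0.0570 × 0.1005 = 0.00573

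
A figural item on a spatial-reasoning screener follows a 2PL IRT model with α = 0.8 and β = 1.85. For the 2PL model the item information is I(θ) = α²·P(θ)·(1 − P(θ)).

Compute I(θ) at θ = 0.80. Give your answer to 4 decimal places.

0.1348

P = 1/(1+e^{0.8400}) = 0.3015
P(1−P) = 0.3015 × 0.6985 = 0.2106
I = α² × P(1−P) = 0.8² × 0.2106 = 0.13479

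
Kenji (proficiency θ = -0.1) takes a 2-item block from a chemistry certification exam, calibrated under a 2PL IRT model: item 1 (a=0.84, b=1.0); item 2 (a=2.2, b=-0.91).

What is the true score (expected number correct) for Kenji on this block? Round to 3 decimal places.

P(θ) = 1 / (1 + exp(−a(θ − b)))
P_1 = 1/(1+e^{0.9240}) = 0.2841
P_2 = 1/(1+e^{-1.7820}) = 0.8559
E[score] = 0.2841 + 0.8559 = 1.1401

1.140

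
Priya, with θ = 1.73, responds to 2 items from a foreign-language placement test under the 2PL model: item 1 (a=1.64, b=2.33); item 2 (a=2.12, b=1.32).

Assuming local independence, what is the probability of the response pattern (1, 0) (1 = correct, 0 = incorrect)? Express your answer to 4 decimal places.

P(θ) = 1 / (1 + exp(−a(θ − b)))
P_1 = 1/(1+e^{0.9840}) = 0.2721
P_2 = 1/(1+e^{-0.8692}) = 0.7046
L = P_1 × (1−P_2) = 0.2721 × 0.2954 = 0.08038

0.0804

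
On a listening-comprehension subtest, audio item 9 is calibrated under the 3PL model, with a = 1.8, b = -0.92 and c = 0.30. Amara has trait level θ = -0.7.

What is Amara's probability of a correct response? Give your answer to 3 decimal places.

0.718

P(θ) = c + (1 − c) · 1 / (1 + exp(−a(θ − b)))
Exponent: 1.8 × (-0.7 − (-0.92)) = 0.3960
1/(1 + e^{-0.3960}) = 0.5977
P = 0.30 + 0.70 × 0.5977 = 0.7184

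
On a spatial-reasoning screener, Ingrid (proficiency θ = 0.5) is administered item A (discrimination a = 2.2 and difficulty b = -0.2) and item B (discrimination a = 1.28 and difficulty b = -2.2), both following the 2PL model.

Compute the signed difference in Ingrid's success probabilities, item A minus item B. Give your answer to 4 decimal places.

-0.1459

P(θ) = 1 / (1 + exp(−a(θ − b)))
P_A = 0.8235
P_B = 0.9694
P_A − P_B = -0.1459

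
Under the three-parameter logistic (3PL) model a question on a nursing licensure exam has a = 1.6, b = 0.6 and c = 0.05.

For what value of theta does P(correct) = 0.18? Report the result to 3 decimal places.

P(theta) = c + (1 − c) · 1 / (1 + exp(−a(theta − b)))
Remove guessing floor: (0.18 − 0.05)/(1 − 0.05) = 0.1368
logit = ln(0.1368/0.8632) = -1.8418
theta = b + logit/(a) = 0.6 + (-1.8418)/1.6000 = -0.5511

-0.551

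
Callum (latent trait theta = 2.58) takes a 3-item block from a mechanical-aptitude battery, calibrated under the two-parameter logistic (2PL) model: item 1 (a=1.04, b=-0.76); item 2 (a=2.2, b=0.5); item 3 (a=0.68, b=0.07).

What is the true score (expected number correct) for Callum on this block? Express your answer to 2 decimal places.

P(theta) = 1 / (1 + exp(−a(theta − b)))
P_1 = 1/(1+e^{-3.4736}) = 0.9699
P_2 = 1/(1+e^{-4.5760}) = 0.9898
P_3 = 1/(1+e^{-1.7068}) = 0.8464
E[score] = 0.9699 + 0.9898 + 0.8464 = 2.8062

2.81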